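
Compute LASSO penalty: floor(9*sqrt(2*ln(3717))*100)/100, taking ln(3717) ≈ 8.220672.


ln(3717) ≈ 8.220672.
2*ln(n) ≈ 16.441344.
sqrt(2*ln(n)) ≈ sqrt(16.441344) ≈ 4.054793.
lambda ≈ 9*4.054793 = 36.493137.
floor(lambda*100)/100 = 36.49.

36.49


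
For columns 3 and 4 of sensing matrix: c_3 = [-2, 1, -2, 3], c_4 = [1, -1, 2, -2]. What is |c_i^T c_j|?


Inner product: -2*1 + 1*-1 + -2*2 + 3*-2
Products: [-2, -1, -4, -6]
Sum = -13.
|dot| = 13.

13


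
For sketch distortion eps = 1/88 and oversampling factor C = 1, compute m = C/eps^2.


1/eps = 88.
(1/eps)^2 = 7744.
m = 1*7744 = 7744.

7744


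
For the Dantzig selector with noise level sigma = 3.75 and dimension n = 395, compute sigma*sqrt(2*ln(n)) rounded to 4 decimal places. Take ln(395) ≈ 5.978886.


ln(395) ≈ 5.978886.
2*ln(n) ≈ 11.957772.
sqrt(2*ln(n)) ≈ sqrt(11.957772) ≈ 3.458001.
threshold ≈ 3.75*3.458001 = 12.96750375 ≈ 12.9675.

12.9675


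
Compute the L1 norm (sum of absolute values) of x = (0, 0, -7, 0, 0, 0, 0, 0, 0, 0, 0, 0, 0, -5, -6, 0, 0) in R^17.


Non-zero entries: [(2, -7), (13, -5), (14, -6)]
Absolute values: [7, 5, 6]
||x||_1 = sum = 18.

18


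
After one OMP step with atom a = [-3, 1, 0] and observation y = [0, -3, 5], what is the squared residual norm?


a^T a = 10.
a^T y = -3.
coeff = -3/10 = -3/10.
||r||^2 = 331/10.

331/10


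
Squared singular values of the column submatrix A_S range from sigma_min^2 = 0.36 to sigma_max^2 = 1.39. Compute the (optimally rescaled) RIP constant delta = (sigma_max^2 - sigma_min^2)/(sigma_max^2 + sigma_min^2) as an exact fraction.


lambda_max - lambda_min = 1.39 - 0.36 = 1.03.
lambda_max + lambda_min = 1.39 + 0.36 = 1.75.
delta = 1.03/1.75 = 103/175.

103/175


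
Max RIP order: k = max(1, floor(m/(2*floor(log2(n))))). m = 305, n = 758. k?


floor(log2(758)) = 9.
2*9 = 18.
m/(2*floor(log2(n))) = 305/18 ≈ 16.9444.
floor = 16.
k = max(1, 16) = 16.

16


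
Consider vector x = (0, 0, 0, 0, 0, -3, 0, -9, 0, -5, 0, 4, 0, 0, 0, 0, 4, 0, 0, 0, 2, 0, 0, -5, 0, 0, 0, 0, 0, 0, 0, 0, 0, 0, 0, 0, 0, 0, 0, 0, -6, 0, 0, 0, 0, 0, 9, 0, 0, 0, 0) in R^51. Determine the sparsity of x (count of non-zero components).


Non-zero positions: [5, 7, 9, 11, 16, 20, 23, 40, 46].
Sparsity = 9.

9


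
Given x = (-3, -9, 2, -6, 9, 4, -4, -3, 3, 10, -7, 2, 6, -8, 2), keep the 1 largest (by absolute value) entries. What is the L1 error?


Sorted |x_i| descending: [10, 9, 9, 8, 7, 6, 6, 4, 4, 3, 3, 3, 2, 2, 2]
Keep top 1: [10]
Tail entries: [9, 9, 8, 7, 6, 6, 4, 4, 3, 3, 3, 2, 2, 2]
L1 error = sum of tail = 68.

68


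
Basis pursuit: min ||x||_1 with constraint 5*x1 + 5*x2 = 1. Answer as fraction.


Axis intercepts:
  x1 = 1/5, x2 = 0: L1 = 1/5
  x1 = 0, x2 = 1/5: L1 = 1/5
x* = (1/5, 0)
||x*||_1 = 1/5.

1/5


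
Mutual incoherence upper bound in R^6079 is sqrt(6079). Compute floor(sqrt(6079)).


77^2 = 5929 <= 6079 < 6084 = 78^2, so 77 <= sqrt(6079) < 78.
floor(sqrt(6079)) = 77.

77


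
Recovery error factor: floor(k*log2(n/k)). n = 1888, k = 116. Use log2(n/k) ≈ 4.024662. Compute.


log2(n/k) = log2(1888/116) ≈ 4.024662.
k*log2(n/k) ≈ 116*4.024662 = 466.860792.
floor(466.860792) = 466.

466


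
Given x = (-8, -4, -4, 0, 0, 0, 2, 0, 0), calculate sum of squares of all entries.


Non-zero entries: [(0, -8), (1, -4), (2, -4), (6, 2)]
Squares: [64, 16, 16, 4]
||x||_2^2 = sum = 100.

100


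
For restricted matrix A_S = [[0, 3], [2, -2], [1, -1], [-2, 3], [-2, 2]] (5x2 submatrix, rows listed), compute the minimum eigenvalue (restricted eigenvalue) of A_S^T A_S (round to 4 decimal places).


A_S^T A_S = [[13, -15], [-15, 27]].
trace = 40.
det = 126.
disc = trace^2 - 4*det = 1600 - 4*126 = 1096.
sqrt(1096) ≈ 33.105891.
lam_min = (40 - sqrt(1096))/2 ≈ (40 - 33.105891)/2 = 3.4470545 ≈ 3.4471.

3.4471


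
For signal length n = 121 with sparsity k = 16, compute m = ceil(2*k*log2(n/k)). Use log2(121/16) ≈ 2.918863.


log2(n/k) = log2(121/16) ≈ 2.918863.
2*k*log2(n/k) ≈ 2*16*2.918863 = 93.403616.
m = ceil(93.403616) = 94.

94


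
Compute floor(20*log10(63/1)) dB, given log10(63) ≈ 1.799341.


||x||/||e|| = 63/1 = 63.
log10(63) ≈ 1.799341.
20*log10(||x||/||e||) ≈ 20*1.799341 = 35.98682.
floor(35.98682) = 35.

35


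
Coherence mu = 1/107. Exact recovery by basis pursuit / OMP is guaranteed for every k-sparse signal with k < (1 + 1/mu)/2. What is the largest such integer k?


1/mu = 107.
1 + 1/mu = 108.
(1 + 1/mu)/2 = 54 is an integer and the inequality is strict, so k_max = 54 - 1 = 53.

53


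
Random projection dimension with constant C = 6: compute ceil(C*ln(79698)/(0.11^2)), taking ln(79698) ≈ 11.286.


ln(79698) ≈ 11.286.
eps^2 = 0.11^2 = 0.0121.
C*ln(N)/eps^2 ≈ 6*11.286/0.0121 ≈ 5596.3636.
m = ceil(5596.3636) = 5597.

5597


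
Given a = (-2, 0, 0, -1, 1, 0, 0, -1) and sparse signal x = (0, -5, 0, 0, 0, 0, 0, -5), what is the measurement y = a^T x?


Non-zero terms: ['0*-5', '-1*-5']
Products: [0, 5]
y = sum = 5.

5


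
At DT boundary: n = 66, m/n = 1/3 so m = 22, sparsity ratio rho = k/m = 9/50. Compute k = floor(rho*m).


m = 1/3*66 = 22.
rho = 9/50.
rho*m = 9/50*22 = 3.96.
k = floor(3.96) = 3.

3


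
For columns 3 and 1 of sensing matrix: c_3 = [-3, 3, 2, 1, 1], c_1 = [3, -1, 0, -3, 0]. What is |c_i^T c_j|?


Inner product: -3*3 + 3*-1 + 2*0 + 1*-3 + 1*0
Products: [-9, -3, 0, -3, 0]
Sum = -15.
|dot| = 15.

15


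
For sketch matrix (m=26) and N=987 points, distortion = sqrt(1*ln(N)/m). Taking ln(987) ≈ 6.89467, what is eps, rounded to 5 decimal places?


ln(987) ≈ 6.89467.
1*ln(N)/m ≈ 1*6.89467/26 ≈ 0.26517962.
eps = sqrt(0.26517962) ≈ 0.5149559 ≈ 0.51496.

0.51496


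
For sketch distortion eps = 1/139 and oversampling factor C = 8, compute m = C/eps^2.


1/eps = 139.
(1/eps)^2 = 19321.
m = 8*19321 = 154568.

154568


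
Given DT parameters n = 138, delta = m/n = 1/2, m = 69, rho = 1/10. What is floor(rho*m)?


m = 1/2*138 = 69.
rho = 1/10.
rho*m = 1/10*69 = 6.9.
k = floor(6.9) = 6.

6


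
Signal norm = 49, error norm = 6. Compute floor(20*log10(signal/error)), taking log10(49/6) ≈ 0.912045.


||x||/||e|| = 49/6.
log10(49/6) ≈ 0.912045.
20*log10(||x||/||e||) ≈ 20*0.912045 = 18.2409.
floor(18.2409) = 18.

18


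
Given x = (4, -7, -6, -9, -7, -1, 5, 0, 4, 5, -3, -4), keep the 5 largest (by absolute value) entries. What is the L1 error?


Sorted |x_i| descending: [9, 7, 7, 6, 5, 5, 4, 4, 4, 3, 1, 0]
Keep top 5: [9, 7, 7, 6, 5]
Tail entries: [5, 4, 4, 4, 3, 1, 0]
L1 error = sum of tail = 21.

21


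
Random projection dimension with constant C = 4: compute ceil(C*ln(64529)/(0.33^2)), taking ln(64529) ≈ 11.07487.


ln(64529) ≈ 11.07487.
eps^2 = 0.33^2 = 0.1089.
C*ln(N)/eps^2 ≈ 4*11.07487/0.1089 ≈ 406.7904.
m = ceil(406.7904) = 407.

407


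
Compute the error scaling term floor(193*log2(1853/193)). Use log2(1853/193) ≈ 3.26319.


log2(n/k) = log2(1853/193) ≈ 3.26319.
k*log2(n/k) ≈ 193*3.26319 = 629.79567.
floor(629.79567) = 629.

629


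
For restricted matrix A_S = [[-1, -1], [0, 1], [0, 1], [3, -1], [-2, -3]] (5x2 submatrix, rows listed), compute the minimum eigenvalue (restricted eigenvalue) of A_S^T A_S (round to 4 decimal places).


A_S^T A_S = [[14, 4], [4, 13]].
trace = 27.
det = 166.
disc = trace^2 - 4*det = 729 - 4*166 = 65.
sqrt(65) ≈ 8.062258.
lam_min = (27 - sqrt(65))/2 ≈ (27 - 8.062258)/2 = 9.468871 ≈ 9.4689.

9.4689


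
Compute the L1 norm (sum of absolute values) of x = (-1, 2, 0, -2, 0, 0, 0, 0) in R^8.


Non-zero entries: [(0, -1), (1, 2), (3, -2)]
Absolute values: [1, 2, 2]
||x||_1 = sum = 5.

5


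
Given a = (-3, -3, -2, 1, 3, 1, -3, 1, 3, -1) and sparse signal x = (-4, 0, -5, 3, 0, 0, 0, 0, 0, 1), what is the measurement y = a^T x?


Non-zero terms: ['-3*-4', '-2*-5', '1*3', '-1*1']
Products: [12, 10, 3, -1]
y = sum = 24.

24


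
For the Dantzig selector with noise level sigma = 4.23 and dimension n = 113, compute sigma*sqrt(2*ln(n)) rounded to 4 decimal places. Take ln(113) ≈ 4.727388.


ln(113) ≈ 4.727388.
2*ln(n) ≈ 9.454776.
sqrt(2*ln(n)) ≈ sqrt(9.454776) ≈ 3.074862.
threshold ≈ 4.23*3.074862 = 13.00666626 ≈ 13.0067.

13.0067


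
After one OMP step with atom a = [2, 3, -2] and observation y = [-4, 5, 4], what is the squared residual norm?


a^T a = 17.
a^T y = -1.
coeff = -1/17 = -1/17.
||r||^2 = 968/17.

968/17


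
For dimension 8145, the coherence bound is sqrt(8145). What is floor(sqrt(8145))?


90^2 = 8100 <= 8145 < 8281 = 91^2, so 90 <= sqrt(8145) < 91.
floor(sqrt(8145)) = 90.

90


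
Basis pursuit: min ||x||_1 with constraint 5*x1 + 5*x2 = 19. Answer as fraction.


Axis intercepts:
  x1 = 19/5, x2 = 0: L1 = 19/5
  x1 = 0, x2 = 19/5: L1 = 19/5
x* = (19/5, 0)
||x*||_1 = 19/5.

19/5


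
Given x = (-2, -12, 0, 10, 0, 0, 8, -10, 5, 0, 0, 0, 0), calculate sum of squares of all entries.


Non-zero entries: [(0, -2), (1, -12), (3, 10), (6, 8), (7, -10), (8, 5)]
Squares: [4, 144, 100, 64, 100, 25]
||x||_2^2 = sum = 437.

437


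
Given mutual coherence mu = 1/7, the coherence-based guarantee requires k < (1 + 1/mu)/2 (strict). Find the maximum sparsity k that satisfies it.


1/mu = 7.
1 + 1/mu = 8.
(1 + 1/mu)/2 = 4 is an integer and the inequality is strict, so k_max = 4 - 1 = 3.

3


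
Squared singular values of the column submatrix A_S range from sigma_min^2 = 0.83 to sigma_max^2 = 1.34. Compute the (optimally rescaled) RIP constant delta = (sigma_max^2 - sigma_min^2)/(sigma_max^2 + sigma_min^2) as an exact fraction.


lambda_max - lambda_min = 1.34 - 0.83 = 0.51.
lambda_max + lambda_min = 1.34 + 0.83 = 2.17.
delta = 0.51/2.17 = 51/217.

51/217


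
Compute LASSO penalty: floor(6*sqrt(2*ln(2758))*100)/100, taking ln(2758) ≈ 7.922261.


ln(2758) ≈ 7.922261.
2*ln(n) ≈ 15.844522.
sqrt(2*ln(n)) ≈ sqrt(15.844522) ≈ 3.980518.
lambda ≈ 6*3.980518 = 23.883108.
floor(lambda*100)/100 = 23.88.

23.88


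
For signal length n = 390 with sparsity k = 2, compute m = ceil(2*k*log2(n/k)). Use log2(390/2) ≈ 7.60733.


log2(n/k) = log2(390/2) ≈ 7.60733.
2*k*log2(n/k) ≈ 2*2*7.60733 = 30.42932.
m = ceil(30.42932) = 31.

31


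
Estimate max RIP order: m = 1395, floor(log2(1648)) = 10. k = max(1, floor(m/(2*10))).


floor(log2(1648)) = 10.
2*10 = 20.
m/(2*floor(log2(n))) = 1395/20 ≈ 69.75.
floor = 69.
k = max(1, 69) = 69.

69


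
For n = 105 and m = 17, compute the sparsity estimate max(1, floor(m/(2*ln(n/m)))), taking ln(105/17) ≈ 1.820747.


n/m = 105/17.
ln(n/m) ≈ 1.820747.
2*ln(n/m) ≈ 3.641494.
m/(2*ln(n/m)) ≈ 17/3.641494 ≈ 4.6684.
floor = 4.
k_max = max(1, 4) = 4.

4


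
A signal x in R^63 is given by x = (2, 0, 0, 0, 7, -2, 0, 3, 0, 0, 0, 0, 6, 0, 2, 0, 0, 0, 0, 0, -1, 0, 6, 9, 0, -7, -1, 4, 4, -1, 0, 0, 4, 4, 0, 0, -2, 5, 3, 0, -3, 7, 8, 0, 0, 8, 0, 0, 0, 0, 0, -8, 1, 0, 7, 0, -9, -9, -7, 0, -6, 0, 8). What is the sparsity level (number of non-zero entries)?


Non-zero positions: [0, 4, 5, 7, 12, 14, 20, 22, 23, 25, 26, 27, 28, 29, 32, 33, 36, 37, 38, 40, 41, 42, 45, 51, 52, 54, 56, 57, 58, 60, 62].
Sparsity = 31.

31


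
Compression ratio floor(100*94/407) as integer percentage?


100*m/n = 100*94/407 ≈ 23.0958.
floor = 23.

23


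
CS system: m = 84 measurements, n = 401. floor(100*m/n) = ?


100*m/n = 100*84/401 ≈ 20.9476.
floor = 20.

20


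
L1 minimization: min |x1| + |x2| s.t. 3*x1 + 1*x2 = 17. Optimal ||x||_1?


Axis intercepts:
  x1 = 17/3, x2 = 0: L1 = 17/3
  x1 = 0, x2 = 17: L1 = 17
x* = (17/3, 0)
||x*||_1 = 17/3.

17/3


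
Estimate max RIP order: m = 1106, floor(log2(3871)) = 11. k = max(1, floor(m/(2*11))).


floor(log2(3871)) = 11.
2*11 = 22.
m/(2*floor(log2(n))) = 1106/22 ≈ 50.2727.
floor = 50.
k = max(1, 50) = 50.

50


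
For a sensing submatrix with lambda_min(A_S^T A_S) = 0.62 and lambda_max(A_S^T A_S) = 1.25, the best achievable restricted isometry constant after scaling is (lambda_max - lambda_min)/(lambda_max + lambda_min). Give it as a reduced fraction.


lambda_max - lambda_min = 1.25 - 0.62 = 0.63.
lambda_max + lambda_min = 1.25 + 0.62 = 1.87.
delta = 0.63/1.87 = 63/187.

63/187


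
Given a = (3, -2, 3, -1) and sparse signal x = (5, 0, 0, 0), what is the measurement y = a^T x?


Non-zero terms: ['3*5']
Products: [15]
y = sum = 15.

15


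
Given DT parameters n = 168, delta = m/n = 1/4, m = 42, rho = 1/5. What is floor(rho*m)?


m = 1/4*168 = 42.
rho = 1/5.
rho*m = 1/5*42 = 8.4.
k = floor(8.4) = 8.

8


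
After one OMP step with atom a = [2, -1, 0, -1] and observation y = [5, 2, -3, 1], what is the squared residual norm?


a^T a = 6.
a^T y = 7.
coeff = 7/6 = 7/6.
||r||^2 = 185/6.

185/6


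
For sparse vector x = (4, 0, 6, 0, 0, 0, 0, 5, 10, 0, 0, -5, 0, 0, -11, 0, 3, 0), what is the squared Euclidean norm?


Non-zero entries: [(0, 4), (2, 6), (7, 5), (8, 10), (11, -5), (14, -11), (16, 3)]
Squares: [16, 36, 25, 100, 25, 121, 9]
||x||_2^2 = sum = 332.

332


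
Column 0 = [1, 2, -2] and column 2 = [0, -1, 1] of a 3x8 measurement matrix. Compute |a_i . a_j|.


Inner product: 1*0 + 2*-1 + -2*1
Products: [0, -2, -2]
Sum = -4.
|dot| = 4.

4


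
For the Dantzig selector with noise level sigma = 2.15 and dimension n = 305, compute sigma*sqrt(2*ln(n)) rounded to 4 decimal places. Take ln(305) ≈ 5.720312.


ln(305) ≈ 5.720312.
2*ln(n) ≈ 11.440624.
sqrt(2*ln(n)) ≈ sqrt(11.440624) ≈ 3.382399.
threshold ≈ 2.15*3.382399 = 7.27215785 ≈ 7.2722.

7.2722


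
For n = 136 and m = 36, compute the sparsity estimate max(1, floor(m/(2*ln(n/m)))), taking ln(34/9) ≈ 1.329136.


n/m = 136/36 = 34/9.
ln(n/m) ≈ 1.329136.
2*ln(n/m) ≈ 2.658272.
m/(2*ln(n/m)) ≈ 36/2.658272 ≈ 13.5426.
floor = 13.
k_max = max(1, 13) = 13.

13


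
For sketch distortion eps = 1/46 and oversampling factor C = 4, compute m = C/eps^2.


1/eps = 46.
(1/eps)^2 = 2116.
m = 4*2116 = 8464.

8464


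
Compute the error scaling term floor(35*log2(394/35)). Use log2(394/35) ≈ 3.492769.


log2(n/k) = log2(394/35) ≈ 3.492769.
k*log2(n/k) ≈ 35*3.492769 = 122.246915.
floor(122.246915) = 122.

122


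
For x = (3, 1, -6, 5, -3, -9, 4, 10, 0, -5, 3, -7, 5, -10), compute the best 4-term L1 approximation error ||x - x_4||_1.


Sorted |x_i| descending: [10, 10, 9, 7, 6, 5, 5, 5, 4, 3, 3, 3, 1, 0]
Keep top 4: [10, 10, 9, 7]
Tail entries: [6, 5, 5, 5, 4, 3, 3, 3, 1, 0]
L1 error = sum of tail = 35.

35


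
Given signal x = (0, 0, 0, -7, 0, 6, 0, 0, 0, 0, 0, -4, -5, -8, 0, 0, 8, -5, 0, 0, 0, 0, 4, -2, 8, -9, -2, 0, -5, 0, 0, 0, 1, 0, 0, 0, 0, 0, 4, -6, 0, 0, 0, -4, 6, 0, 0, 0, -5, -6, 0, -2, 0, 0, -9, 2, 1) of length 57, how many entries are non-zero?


Non-zero positions: [3, 5, 11, 12, 13, 16, 17, 22, 23, 24, 25, 26, 28, 32, 38, 39, 43, 44, 48, 49, 51, 54, 55, 56].
Sparsity = 24.

24


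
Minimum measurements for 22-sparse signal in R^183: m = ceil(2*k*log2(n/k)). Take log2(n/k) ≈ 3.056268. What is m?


log2(n/k) = log2(183/22) ≈ 3.056268.
2*k*log2(n/k) ≈ 2*22*3.056268 = 134.475792.
m = ceil(134.475792) = 135.

135


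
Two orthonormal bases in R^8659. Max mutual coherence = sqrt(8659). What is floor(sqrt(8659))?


93^2 = 8649 <= 8659 < 8836 = 94^2, so 93 <= sqrt(8659) < 94.
floor(sqrt(8659)) = 93.

93


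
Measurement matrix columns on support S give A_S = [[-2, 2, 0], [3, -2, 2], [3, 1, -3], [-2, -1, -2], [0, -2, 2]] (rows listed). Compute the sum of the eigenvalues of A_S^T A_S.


Sum of eigenvalues of A_S^T A_S = trace(A_S^T A_S) = sum of squared column norms of A_S.
A_S^T A_S diagonal: [26, 14, 21].
trace = 26 + 14 + 21 = 61.

61


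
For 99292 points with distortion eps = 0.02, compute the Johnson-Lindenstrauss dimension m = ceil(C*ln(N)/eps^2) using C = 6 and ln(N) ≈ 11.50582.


ln(99292) ≈ 11.50582.
eps^2 = 0.02^2 = 0.0004.
C*ln(N)/eps^2 ≈ 6*11.50582/0.0004 ≈ 172587.3.
m = ceil(172587.3) = 172588.

172588


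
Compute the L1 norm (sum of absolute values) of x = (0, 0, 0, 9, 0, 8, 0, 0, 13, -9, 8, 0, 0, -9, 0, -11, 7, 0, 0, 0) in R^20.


Non-zero entries: [(3, 9), (5, 8), (8, 13), (9, -9), (10, 8), (13, -9), (15, -11), (16, 7)]
Absolute values: [9, 8, 13, 9, 8, 9, 11, 7]
||x||_1 = sum = 74.

74


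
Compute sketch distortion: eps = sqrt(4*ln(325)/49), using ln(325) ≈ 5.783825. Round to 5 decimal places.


ln(325) ≈ 5.783825.
4*ln(N)/m ≈ 4*5.783825/49 ≈ 0.47214898.
eps = sqrt(0.47214898) ≈ 0.687131 ≈ 0.68713.

0.68713


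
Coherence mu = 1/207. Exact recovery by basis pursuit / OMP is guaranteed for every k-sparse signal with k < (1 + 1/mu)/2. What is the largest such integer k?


1/mu = 207.
1 + 1/mu = 208.
(1 + 1/mu)/2 = 104 is an integer and the inequality is strict, so k_max = 104 - 1 = 103.

103


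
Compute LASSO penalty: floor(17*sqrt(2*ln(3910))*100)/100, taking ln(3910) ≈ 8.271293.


ln(3910) ≈ 8.271293.
2*ln(n) ≈ 16.542586.
sqrt(2*ln(n)) ≈ sqrt(16.542586) ≈ 4.067258.
lambda ≈ 17*4.067258 = 69.143386.
floor(lambda*100)/100 = 69.14.

69.14


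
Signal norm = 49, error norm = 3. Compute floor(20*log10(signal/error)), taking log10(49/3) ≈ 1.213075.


||x||/||e|| = 49/3.
log10(49/3) ≈ 1.213075.
20*log10(||x||/||e||) ≈ 20*1.213075 = 24.2615.
floor(24.2615) = 24.

24


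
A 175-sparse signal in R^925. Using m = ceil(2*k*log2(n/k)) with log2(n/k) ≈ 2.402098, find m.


log2(n/k) = log2(925/175) ≈ 2.402098.
2*k*log2(n/k) ≈ 2*175*2.402098 = 840.7343.
m = ceil(840.7343) = 841.

841


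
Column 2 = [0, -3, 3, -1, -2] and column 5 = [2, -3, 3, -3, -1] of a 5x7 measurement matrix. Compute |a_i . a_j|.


Inner product: 0*2 + -3*-3 + 3*3 + -1*-3 + -2*-1
Products: [0, 9, 9, 3, 2]
Sum = 23.
|dot| = 23.

23


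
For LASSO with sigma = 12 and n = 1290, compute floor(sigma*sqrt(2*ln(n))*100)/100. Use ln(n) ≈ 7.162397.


ln(1290) ≈ 7.162397.
2*ln(n) ≈ 14.324794.
sqrt(2*ln(n)) ≈ sqrt(14.324794) ≈ 3.784811.
lambda ≈ 12*3.784811 = 45.417732.
floor(lambda*100)/100 = 45.41.

45.41


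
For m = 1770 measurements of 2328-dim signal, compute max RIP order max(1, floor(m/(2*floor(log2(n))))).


floor(log2(2328)) = 11.
2*11 = 22.
m/(2*floor(log2(n))) = 1770/22 ≈ 80.4545.
floor = 80.
k = max(1, 80) = 80.

80


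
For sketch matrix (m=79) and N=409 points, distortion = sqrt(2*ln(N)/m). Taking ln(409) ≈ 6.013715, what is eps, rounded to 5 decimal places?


ln(409) ≈ 6.013715.
2*ln(N)/m ≈ 2*6.013715/79 ≈ 0.15224595.
eps = sqrt(0.15224595) ≈ 0.3901871 ≈ 0.39019.

0.39019


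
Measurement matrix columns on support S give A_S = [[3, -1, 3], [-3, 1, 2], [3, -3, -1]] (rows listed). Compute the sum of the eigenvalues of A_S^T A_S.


Sum of eigenvalues of A_S^T A_S = trace(A_S^T A_S) = sum of squared column norms of A_S.
A_S^T A_S diagonal: [27, 11, 14].
trace = 27 + 11 + 14 = 52.

52


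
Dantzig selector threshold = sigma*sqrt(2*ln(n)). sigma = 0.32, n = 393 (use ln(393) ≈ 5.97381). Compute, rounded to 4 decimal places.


ln(393) ≈ 5.97381.
2*ln(n) ≈ 11.94762.
sqrt(2*ln(n)) ≈ sqrt(11.94762) ≈ 3.456533.
threshold ≈ 0.32*3.456533 = 1.10609056 ≈ 1.1061.

1.1061


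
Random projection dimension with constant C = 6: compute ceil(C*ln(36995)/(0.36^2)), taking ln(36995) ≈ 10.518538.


ln(36995) ≈ 10.518538.
eps^2 = 0.36^2 = 0.1296.
C*ln(N)/eps^2 ≈ 6*10.518538/0.1296 ≈ 486.9694.
m = ceil(486.9694) = 487.

487


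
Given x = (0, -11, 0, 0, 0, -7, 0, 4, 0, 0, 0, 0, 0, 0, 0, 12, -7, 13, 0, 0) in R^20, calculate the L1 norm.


Non-zero entries: [(1, -11), (5, -7), (7, 4), (15, 12), (16, -7), (17, 13)]
Absolute values: [11, 7, 4, 12, 7, 13]
||x||_1 = sum = 54.

54


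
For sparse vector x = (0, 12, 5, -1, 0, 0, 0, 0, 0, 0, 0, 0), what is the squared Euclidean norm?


Non-zero entries: [(1, 12), (2, 5), (3, -1)]
Squares: [144, 25, 1]
||x||_2^2 = sum = 170.

170


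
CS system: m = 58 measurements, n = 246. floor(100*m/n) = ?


100*m/n = 100*58/246 ≈ 23.5772.
floor = 23.

23


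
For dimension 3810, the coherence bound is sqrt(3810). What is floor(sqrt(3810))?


61^2 = 3721 <= 3810 < 3844 = 62^2, so 61 <= sqrt(3810) < 62.
floor(sqrt(3810)) = 61.

61


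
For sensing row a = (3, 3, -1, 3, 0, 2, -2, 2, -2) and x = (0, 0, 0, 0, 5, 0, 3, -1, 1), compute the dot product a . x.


Non-zero terms: ['0*5', '-2*3', '2*-1', '-2*1']
Products: [0, -6, -2, -2]
y = sum = -10.

-10


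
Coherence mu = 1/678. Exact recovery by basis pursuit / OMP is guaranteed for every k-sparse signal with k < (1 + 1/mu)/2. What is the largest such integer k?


1/mu = 678.
1 + 1/mu = 679.
(1 + 1/mu)/2 = 339.5 is not an integer, so k_max = floor(339.5) = 339.

339


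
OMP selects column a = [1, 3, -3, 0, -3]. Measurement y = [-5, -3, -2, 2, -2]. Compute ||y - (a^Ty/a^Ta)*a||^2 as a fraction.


a^T a = 28.
a^T y = -2.
coeff = -2/28 = -1/14.
||r||^2 = 321/7.

321/7


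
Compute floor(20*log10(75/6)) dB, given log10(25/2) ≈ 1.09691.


||x||/||e|| = 75/6 = 25/2.
log10(25/2) ≈ 1.09691.
20*log10(||x||/||e||) ≈ 20*1.09691 = 21.9382.
floor(21.9382) = 21.

21


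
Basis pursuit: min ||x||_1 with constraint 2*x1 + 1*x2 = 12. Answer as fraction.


Axis intercepts:
  x1 = 6, x2 = 0: L1 = 6
  x1 = 0, x2 = 12: L1 = 12
x* = (6, 0)
||x*||_1 = 6.

6


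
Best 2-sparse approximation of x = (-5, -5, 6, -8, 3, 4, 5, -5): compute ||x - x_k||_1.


Sorted |x_i| descending: [8, 6, 5, 5, 5, 5, 4, 3]
Keep top 2: [8, 6]
Tail entries: [5, 5, 5, 5, 4, 3]
L1 error = sum of tail = 27.

27


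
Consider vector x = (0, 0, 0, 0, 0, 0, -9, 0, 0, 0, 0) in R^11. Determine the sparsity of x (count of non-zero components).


Non-zero positions: [6].
Sparsity = 1.

1


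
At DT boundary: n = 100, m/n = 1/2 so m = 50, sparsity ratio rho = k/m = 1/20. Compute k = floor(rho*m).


m = 1/2*100 = 50.
rho = 1/20.
rho*m = 1/20*50 = 2.5.
k = floor(2.5) = 2.

2


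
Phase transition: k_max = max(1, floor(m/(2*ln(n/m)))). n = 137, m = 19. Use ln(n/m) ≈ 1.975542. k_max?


n/m = 137/19.
ln(n/m) ≈ 1.975542.
2*ln(n/m) ≈ 3.951084.
m/(2*ln(n/m)) ≈ 19/3.951084 ≈ 4.8088.
floor = 4.
k_max = max(1, 4) = 4.

4


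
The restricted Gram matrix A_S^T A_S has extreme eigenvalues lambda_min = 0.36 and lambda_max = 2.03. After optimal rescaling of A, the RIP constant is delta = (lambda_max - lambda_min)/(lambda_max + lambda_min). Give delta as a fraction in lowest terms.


lambda_max - lambda_min = 2.03 - 0.36 = 1.67.
lambda_max + lambda_min = 2.03 + 0.36 = 2.39.
delta = 1.67/2.39 = 167/239.

167/239


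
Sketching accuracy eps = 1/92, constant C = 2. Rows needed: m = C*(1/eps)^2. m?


1/eps = 92.
(1/eps)^2 = 8464.
m = 2*8464 = 16928.

16928


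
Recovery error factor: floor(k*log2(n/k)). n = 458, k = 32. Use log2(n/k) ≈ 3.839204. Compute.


log2(n/k) = log2(458/32) ≈ 3.839204.
k*log2(n/k) ≈ 32*3.839204 = 122.854528.
floor(122.854528) = 122.

122


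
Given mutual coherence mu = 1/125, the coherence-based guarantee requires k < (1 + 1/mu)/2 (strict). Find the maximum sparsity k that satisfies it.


1/mu = 125.
1 + 1/mu = 126.
(1 + 1/mu)/2 = 63 is an integer and the inequality is strict, so k_max = 63 - 1 = 62.

62


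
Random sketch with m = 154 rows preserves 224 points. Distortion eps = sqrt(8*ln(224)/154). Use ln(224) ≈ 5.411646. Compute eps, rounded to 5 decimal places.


ln(224) ≈ 5.411646.
8*ln(N)/m ≈ 8*5.411646/154 ≈ 0.28112447.
eps = sqrt(0.28112447) ≈ 0.5302117 ≈ 0.53021.

0.53021


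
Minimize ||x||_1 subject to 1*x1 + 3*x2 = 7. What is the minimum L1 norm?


Axis intercepts:
  x1 = 7, x2 = 0: L1 = 7
  x1 = 0, x2 = 7/3: L1 = 7/3
x* = (0, 7/3)
||x*||_1 = 7/3.

7/3


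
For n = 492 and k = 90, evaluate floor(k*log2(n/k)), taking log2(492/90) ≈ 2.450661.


log2(n/k) = log2(492/90) ≈ 2.450661.
k*log2(n/k) ≈ 90*2.450661 = 220.55949.
floor(220.55949) = 220.

220


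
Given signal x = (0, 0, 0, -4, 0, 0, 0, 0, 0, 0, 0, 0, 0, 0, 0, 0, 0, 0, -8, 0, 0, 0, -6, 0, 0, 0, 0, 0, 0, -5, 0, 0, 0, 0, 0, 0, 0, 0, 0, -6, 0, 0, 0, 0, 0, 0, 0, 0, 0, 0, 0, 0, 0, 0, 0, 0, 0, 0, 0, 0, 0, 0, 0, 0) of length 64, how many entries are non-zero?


Non-zero positions: [3, 18, 22, 29, 39].
Sparsity = 5.

5


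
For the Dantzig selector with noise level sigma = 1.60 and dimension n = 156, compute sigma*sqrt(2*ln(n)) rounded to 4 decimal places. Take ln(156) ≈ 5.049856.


ln(156) ≈ 5.049856.
2*ln(n) ≈ 10.099712.
sqrt(2*ln(n)) ≈ sqrt(10.099712) ≈ 3.178004.
threshold ≈ 1.60*3.178004 = 5.0848064 ≈ 5.0848.

5.0848


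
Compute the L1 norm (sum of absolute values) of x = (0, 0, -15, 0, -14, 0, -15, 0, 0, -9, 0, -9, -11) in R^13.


Non-zero entries: [(2, -15), (4, -14), (6, -15), (9, -9), (11, -9), (12, -11)]
Absolute values: [15, 14, 15, 9, 9, 11]
||x||_1 = sum = 73.

73


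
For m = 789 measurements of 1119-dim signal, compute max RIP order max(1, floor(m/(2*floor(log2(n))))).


floor(log2(1119)) = 10.
2*10 = 20.
m/(2*floor(log2(n))) = 789/20 ≈ 39.45.
floor = 39.
k = max(1, 39) = 39.

39


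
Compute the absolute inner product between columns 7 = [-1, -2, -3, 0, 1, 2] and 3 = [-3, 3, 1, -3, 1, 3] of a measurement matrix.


Inner product: -1*-3 + -2*3 + -3*1 + 0*-3 + 1*1 + 2*3
Products: [3, -6, -3, 0, 1, 6]
Sum = 1.
|dot| = 1.

1


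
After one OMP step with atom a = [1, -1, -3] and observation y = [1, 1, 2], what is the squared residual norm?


a^T a = 11.
a^T y = -6.
coeff = -6/11 = -6/11.
||r||^2 = 30/11.

30/11


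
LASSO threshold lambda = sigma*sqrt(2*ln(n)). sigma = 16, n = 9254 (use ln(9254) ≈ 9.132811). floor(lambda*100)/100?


ln(9254) ≈ 9.132811.
2*ln(n) ≈ 18.265622.
sqrt(2*ln(n)) ≈ sqrt(18.265622) ≈ 4.27383.
lambda ≈ 16*4.27383 = 68.38128.
floor(lambda*100)/100 = 68.38.

68.38


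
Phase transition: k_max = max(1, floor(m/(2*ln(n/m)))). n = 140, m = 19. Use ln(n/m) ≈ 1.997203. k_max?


n/m = 140/19.
ln(n/m) ≈ 1.997203.
2*ln(n/m) ≈ 3.994406.
m/(2*ln(n/m)) ≈ 19/3.994406 ≈ 4.7567.
floor = 4.
k_max = max(1, 4) = 4.

4


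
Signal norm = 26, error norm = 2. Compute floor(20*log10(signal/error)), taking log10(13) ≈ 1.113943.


||x||/||e|| = 26/2 = 13.
log10(13) ≈ 1.113943.
20*log10(||x||/||e||) ≈ 20*1.113943 = 22.27886.
floor(22.27886) = 22.

22


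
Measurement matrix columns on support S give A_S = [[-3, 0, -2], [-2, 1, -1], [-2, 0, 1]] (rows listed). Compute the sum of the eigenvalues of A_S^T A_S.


Sum of eigenvalues of A_S^T A_S = trace(A_S^T A_S) = sum of squared column norms of A_S.
A_S^T A_S diagonal: [17, 1, 6].
trace = 17 + 1 + 6 = 24.

24


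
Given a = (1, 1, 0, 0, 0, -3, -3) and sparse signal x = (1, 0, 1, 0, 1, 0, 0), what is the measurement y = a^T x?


Non-zero terms: ['1*1', '0*1', '0*1']
Products: [1, 0, 0]
y = sum = 1.

1


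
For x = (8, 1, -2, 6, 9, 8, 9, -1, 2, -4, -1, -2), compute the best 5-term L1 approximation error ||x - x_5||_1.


Sorted |x_i| descending: [9, 9, 8, 8, 6, 4, 2, 2, 2, 1, 1, 1]
Keep top 5: [9, 9, 8, 8, 6]
Tail entries: [4, 2, 2, 2, 1, 1, 1]
L1 error = sum of tail = 13.

13


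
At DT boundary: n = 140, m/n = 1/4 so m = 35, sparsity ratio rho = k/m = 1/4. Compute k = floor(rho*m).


m = 1/4*140 = 35.
rho = 1/4.
rho*m = 1/4*35 = 8.75.
k = floor(8.75) = 8.

8


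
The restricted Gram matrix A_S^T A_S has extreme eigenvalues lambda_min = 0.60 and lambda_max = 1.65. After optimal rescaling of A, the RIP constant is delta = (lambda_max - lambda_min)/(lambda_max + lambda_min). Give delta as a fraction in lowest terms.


lambda_max - lambda_min = 1.65 - 0.60 = 1.05.
lambda_max + lambda_min = 1.65 + 0.60 = 2.25.
delta = 1.05/2.25 = 105/225 = 7/15.

7/15


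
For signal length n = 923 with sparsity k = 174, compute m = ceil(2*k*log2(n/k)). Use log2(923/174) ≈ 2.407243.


log2(n/k) = log2(923/174) ≈ 2.407243.
2*k*log2(n/k) ≈ 2*174*2.407243 = 837.720564.
m = ceil(837.720564) = 838.

838


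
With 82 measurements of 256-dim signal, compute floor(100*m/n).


100*m/n = 100*82/256 ≈ 32.0312.
floor = 32.

32


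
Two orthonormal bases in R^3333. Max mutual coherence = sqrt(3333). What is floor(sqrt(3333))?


57^2 = 3249 <= 3333 < 3364 = 58^2, so 57 <= sqrt(3333) < 58.
floor(sqrt(3333)) = 57.

57


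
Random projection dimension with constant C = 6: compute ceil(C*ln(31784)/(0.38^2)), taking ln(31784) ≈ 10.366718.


ln(31784) ≈ 10.366718.
eps^2 = 0.38^2 = 0.1444.
C*ln(N)/eps^2 ≈ 6*10.366718/0.1444 ≈ 430.7501.
m = ceil(430.7501) = 431.

431


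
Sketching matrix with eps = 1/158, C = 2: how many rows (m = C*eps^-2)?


1/eps = 158.
(1/eps)^2 = 24964.
m = 2*24964 = 49928.

49928


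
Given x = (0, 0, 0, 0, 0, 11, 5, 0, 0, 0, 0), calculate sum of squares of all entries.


Non-zero entries: [(5, 11), (6, 5)]
Squares: [121, 25]
||x||_2^2 = sum = 146.

146


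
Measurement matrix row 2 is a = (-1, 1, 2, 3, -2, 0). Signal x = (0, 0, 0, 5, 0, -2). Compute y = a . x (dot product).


Non-zero terms: ['3*5', '0*-2']
Products: [15, 0]
y = sum = 15.

15


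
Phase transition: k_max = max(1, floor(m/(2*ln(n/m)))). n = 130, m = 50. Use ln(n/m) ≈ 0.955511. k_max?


n/m = 130/50 = 13/5.
ln(n/m) ≈ 0.955511.
2*ln(n/m) ≈ 1.911022.
m/(2*ln(n/m)) ≈ 50/1.911022 ≈ 26.164.
floor = 26.
k_max = max(1, 26) = 26.

26


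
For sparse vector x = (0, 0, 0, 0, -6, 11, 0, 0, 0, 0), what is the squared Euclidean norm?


Non-zero entries: [(4, -6), (5, 11)]
Squares: [36, 121]
||x||_2^2 = sum = 157.

157


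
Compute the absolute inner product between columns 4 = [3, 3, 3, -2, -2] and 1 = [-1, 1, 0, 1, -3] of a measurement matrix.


Inner product: 3*-1 + 3*1 + 3*0 + -2*1 + -2*-3
Products: [-3, 3, 0, -2, 6]
Sum = 4.
|dot| = 4.

4


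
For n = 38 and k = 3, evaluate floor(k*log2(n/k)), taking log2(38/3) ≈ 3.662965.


log2(n/k) = log2(38/3) ≈ 3.662965.
k*log2(n/k) ≈ 3*3.662965 = 10.988895.
floor(10.988895) = 10.

10


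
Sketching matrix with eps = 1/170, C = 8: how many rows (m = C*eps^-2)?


1/eps = 170.
(1/eps)^2 = 28900.
m = 8*28900 = 231200.

231200


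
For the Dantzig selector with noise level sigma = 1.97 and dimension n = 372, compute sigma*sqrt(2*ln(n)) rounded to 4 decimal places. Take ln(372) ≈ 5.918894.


ln(372) ≈ 5.918894.
2*ln(n) ≈ 11.837788.
sqrt(2*ln(n)) ≈ sqrt(11.837788) ≈ 3.440609.
threshold ≈ 1.97*3.440609 = 6.77799973 ≈ 6.7780.

6.7780


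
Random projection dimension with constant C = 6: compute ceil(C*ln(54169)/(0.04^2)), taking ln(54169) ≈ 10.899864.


ln(54169) ≈ 10.899864.
eps^2 = 0.04^2 = 0.0016.
C*ln(N)/eps^2 ≈ 6*10.899864/0.0016 ≈ 40874.49.
m = ceil(40874.49) = 40875.

40875


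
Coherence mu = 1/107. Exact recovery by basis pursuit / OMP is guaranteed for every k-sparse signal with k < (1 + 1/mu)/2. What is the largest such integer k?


1/mu = 107.
1 + 1/mu = 108.
(1 + 1/mu)/2 = 54 is an integer and the inequality is strict, so k_max = 54 - 1 = 53.

53


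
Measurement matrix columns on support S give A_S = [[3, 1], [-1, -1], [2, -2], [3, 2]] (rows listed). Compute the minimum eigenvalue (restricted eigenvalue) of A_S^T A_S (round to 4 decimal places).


A_S^T A_S = [[23, 6], [6, 10]].
trace = 33.
det = 194.
disc = trace^2 - 4*det = 1089 - 4*194 = 313.
sqrt(313) ≈ 17.691806.
lam_min = (33 - sqrt(313))/2 ≈ (33 - 17.691806)/2 = 7.654097 ≈ 7.6541.

7.6541


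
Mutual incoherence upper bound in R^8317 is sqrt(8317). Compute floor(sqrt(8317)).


91^2 = 8281 <= 8317 < 8464 = 92^2, so 91 <= sqrt(8317) < 92.
floor(sqrt(8317)) = 91.

91


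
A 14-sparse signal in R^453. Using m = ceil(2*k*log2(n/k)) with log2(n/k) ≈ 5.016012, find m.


log2(n/k) = log2(453/14) ≈ 5.016012.
2*k*log2(n/k) ≈ 2*14*5.016012 = 140.448336.
m = ceil(140.448336) = 141.

141


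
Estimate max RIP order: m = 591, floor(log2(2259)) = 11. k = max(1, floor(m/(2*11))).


floor(log2(2259)) = 11.
2*11 = 22.
m/(2*floor(log2(n))) = 591/22 ≈ 26.8636.
floor = 26.
k = max(1, 26) = 26.

26


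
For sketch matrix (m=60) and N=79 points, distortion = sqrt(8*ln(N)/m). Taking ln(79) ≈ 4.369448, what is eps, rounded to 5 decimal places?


ln(79) ≈ 4.369448.
8*ln(N)/m ≈ 8*4.369448/60 ≈ 0.58259307.
eps = sqrt(0.58259307) ≈ 0.7632778 ≈ 0.76328.

0.76328


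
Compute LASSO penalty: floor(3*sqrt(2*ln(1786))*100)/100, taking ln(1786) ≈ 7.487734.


ln(1786) ≈ 7.487734.
2*ln(n) ≈ 14.975468.
sqrt(2*ln(n)) ≈ sqrt(14.975468) ≈ 3.869815.
lambda ≈ 3*3.869815 = 11.609445.
floor(lambda*100)/100 = 11.60.

11.60


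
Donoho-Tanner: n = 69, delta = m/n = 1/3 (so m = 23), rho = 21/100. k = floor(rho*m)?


m = 1/3*69 = 23.
rho = 21/100.
rho*m = 21/100*23 = 4.83.
k = floor(4.83) = 4.

4


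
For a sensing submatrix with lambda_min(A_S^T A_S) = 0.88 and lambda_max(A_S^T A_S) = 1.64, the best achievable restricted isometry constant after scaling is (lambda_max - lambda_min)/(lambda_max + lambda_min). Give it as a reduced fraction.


lambda_max - lambda_min = 1.64 - 0.88 = 0.76.
lambda_max + lambda_min = 1.64 + 0.88 = 2.52.
delta = 0.76/2.52 = 76/252 = 19/63.

19/63


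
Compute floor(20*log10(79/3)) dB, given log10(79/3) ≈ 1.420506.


||x||/||e|| = 79/3.
log10(79/3) ≈ 1.420506.
20*log10(||x||/||e||) ≈ 20*1.420506 = 28.41012.
floor(28.41012) = 28.

28


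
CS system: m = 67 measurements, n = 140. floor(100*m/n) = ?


100*m/n = 100*67/140 ≈ 47.8571.
floor = 47.

47


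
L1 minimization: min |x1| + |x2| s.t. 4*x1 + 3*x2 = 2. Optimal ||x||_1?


Axis intercepts:
  x1 = 1/2, x2 = 0: L1 = 1/2
  x1 = 0, x2 = 2/3: L1 = 2/3
x* = (1/2, 0)
||x*||_1 = 1/2.

1/2


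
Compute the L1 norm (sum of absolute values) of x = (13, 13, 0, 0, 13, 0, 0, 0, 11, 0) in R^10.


Non-zero entries: [(0, 13), (1, 13), (4, 13), (8, 11)]
Absolute values: [13, 13, 13, 11]
||x||_1 = sum = 50.

50


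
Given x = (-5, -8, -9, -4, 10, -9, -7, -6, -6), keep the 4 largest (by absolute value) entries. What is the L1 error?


Sorted |x_i| descending: [10, 9, 9, 8, 7, 6, 6, 5, 4]
Keep top 4: [10, 9, 9, 8]
Tail entries: [7, 6, 6, 5, 4]
L1 error = sum of tail = 28.

28


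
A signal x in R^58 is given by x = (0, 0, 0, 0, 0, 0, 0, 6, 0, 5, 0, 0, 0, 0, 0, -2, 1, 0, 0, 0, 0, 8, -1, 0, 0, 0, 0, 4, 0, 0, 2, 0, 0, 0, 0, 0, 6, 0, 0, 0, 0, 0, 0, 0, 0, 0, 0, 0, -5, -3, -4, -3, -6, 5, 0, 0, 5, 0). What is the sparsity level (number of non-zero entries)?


Non-zero positions: [7, 9, 15, 16, 21, 22, 27, 30, 36, 48, 49, 50, 51, 52, 53, 56].
Sparsity = 16.

16


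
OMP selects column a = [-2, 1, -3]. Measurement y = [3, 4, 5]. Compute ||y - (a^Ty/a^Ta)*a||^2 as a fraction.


a^T a = 14.
a^T y = -17.
coeff = -17/14 = -17/14.
||r||^2 = 411/14.

411/14


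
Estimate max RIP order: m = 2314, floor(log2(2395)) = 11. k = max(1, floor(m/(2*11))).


floor(log2(2395)) = 11.
2*11 = 22.
m/(2*floor(log2(n))) = 2314/22 ≈ 105.1818.
floor = 105.
k = max(1, 105) = 105.

105


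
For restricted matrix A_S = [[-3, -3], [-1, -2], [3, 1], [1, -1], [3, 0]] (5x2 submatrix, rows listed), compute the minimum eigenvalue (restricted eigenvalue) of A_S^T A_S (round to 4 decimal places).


A_S^T A_S = [[29, 13], [13, 15]].
trace = 44.
det = 266.
disc = trace^2 - 4*det = 1936 - 4*266 = 872.
sqrt(872) ≈ 29.529646.
lam_min = (44 - sqrt(872))/2 ≈ (44 - 29.529646)/2 = 7.235177 ≈ 7.2352.

7.2352


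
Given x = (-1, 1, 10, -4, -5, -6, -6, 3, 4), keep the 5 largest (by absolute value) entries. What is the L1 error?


Sorted |x_i| descending: [10, 6, 6, 5, 4, 4, 3, 1, 1]
Keep top 5: [10, 6, 6, 5, 4]
Tail entries: [4, 3, 1, 1]
L1 error = sum of tail = 9.

9


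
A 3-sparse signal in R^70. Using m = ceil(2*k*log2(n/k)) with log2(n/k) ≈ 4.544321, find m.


log2(n/k) = log2(70/3) ≈ 4.544321.
2*k*log2(n/k) ≈ 2*3*4.544321 = 27.265926.
m = ceil(27.265926) = 28.

28


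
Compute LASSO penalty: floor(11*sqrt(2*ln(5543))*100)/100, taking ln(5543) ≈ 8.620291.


ln(5543) ≈ 8.620291.
2*ln(n) ≈ 17.240582.
sqrt(2*ln(n)) ≈ sqrt(17.240582) ≈ 4.152178.
lambda ≈ 11*4.152178 = 45.673958.
floor(lambda*100)/100 = 45.67.

45.67


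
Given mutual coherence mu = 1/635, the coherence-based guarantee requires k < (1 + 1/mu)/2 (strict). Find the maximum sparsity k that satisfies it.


1/mu = 635.
1 + 1/mu = 636.
(1 + 1/mu)/2 = 318 is an integer and the inequality is strict, so k_max = 318 - 1 = 317.

317


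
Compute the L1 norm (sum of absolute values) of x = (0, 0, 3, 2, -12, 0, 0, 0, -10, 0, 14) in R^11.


Non-zero entries: [(2, 3), (3, 2), (4, -12), (8, -10), (10, 14)]
Absolute values: [3, 2, 12, 10, 14]
||x||_1 = sum = 41.

41


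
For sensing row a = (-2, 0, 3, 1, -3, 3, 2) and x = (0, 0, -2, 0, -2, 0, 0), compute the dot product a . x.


Non-zero terms: ['3*-2', '-3*-2']
Products: [-6, 6]
y = sum = 0.

0


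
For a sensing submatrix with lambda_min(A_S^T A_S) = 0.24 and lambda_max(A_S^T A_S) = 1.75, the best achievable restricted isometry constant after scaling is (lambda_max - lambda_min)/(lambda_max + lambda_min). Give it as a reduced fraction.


lambda_max - lambda_min = 1.75 - 0.24 = 1.51.
lambda_max + lambda_min = 1.75 + 0.24 = 1.99.
delta = 1.51/1.99 = 151/199.

151/199


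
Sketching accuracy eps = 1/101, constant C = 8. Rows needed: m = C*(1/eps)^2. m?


1/eps = 101.
(1/eps)^2 = 10201.
m = 8*10201 = 81608.

81608


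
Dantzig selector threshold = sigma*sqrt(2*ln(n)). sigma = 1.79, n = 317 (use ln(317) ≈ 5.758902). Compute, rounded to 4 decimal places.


ln(317) ≈ 5.758902.
2*ln(n) ≈ 11.517804.
sqrt(2*ln(n)) ≈ sqrt(11.517804) ≈ 3.393789.
threshold ≈ 1.79*3.393789 = 6.07488231 ≈ 6.0749.

6.0749


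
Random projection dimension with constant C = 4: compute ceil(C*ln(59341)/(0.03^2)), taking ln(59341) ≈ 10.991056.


ln(59341) ≈ 10.991056.
eps^2 = 0.03^2 = 0.0009.
C*ln(N)/eps^2 ≈ 4*10.991056/0.0009 ≈ 48849.1378.
m = ceil(48849.1378) = 48850.

48850


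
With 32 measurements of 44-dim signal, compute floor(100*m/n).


100*m/n = 100*32/44 ≈ 72.7273.
floor = 72.

72


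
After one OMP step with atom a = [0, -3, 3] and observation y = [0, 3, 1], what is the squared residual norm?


a^T a = 18.
a^T y = -6.
coeff = -6/18 = -1/3.
||r||^2 = 8.

8


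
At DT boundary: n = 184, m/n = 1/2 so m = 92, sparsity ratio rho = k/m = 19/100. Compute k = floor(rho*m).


m = 1/2*184 = 92.
rho = 19/100.
rho*m = 19/100*92 = 17.48.
k = floor(17.48) = 17.

17


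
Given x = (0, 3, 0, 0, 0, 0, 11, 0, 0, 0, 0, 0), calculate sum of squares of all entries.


Non-zero entries: [(1, 3), (6, 11)]
Squares: [9, 121]
||x||_2^2 = sum = 130.

130


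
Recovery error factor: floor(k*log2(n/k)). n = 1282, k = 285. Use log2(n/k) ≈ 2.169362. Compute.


log2(n/k) = log2(1282/285) ≈ 2.169362.
k*log2(n/k) ≈ 285*2.169362 = 618.26817.
floor(618.26817) = 618.

618


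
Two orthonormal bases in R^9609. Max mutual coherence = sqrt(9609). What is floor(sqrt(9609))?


98^2 = 9604 <= 9609 < 9801 = 99^2, so 98 <= sqrt(9609) < 99.
floor(sqrt(9609)) = 98.

98


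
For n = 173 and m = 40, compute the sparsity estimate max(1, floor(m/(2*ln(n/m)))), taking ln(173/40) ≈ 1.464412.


n/m = 173/40.
ln(n/m) ≈ 1.464412.
2*ln(n/m) ≈ 2.928824.
m/(2*ln(n/m)) ≈ 40/2.928824 ≈ 13.6574.
floor = 13.
k_max = max(1, 13) = 13.

13


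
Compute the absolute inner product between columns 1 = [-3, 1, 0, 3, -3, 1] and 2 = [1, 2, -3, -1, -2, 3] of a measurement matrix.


Inner product: -3*1 + 1*2 + 0*-3 + 3*-1 + -3*-2 + 1*3
Products: [-3, 2, 0, -3, 6, 3]
Sum = 5.
|dot| = 5.

5


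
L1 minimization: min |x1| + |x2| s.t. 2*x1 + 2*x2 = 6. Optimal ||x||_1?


Axis intercepts:
  x1 = 3, x2 = 0: L1 = 3
  x1 = 0, x2 = 3: L1 = 3
x* = (3, 0)
||x*||_1 = 3.

3
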